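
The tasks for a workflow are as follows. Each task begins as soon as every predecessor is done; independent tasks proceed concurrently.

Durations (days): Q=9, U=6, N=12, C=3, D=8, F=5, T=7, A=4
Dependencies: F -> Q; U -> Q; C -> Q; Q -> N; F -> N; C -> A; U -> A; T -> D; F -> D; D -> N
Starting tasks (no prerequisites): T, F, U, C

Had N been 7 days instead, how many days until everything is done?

22

Actual critical path: T→D→N = 7+8+12 = 27 ⇒ 27 days.
N is on the critical path; changing it to 7 makes that path 22 days.
No other chain overtakes it, so the finish is 22 days.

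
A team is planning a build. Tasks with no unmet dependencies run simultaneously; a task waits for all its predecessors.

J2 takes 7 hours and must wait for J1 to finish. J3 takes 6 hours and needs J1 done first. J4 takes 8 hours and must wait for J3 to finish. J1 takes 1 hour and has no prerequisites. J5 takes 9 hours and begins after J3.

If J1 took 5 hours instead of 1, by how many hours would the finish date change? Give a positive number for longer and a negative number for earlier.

4

Actual critical path: J1→J3→J5 = 1+6+9 = 16 ⇒ 16 hours.
Since J1 is critical, the +4 change carries straight to that chain (now 20 hours).
No other chain overtakes it, so the finish is 20 hours.
Change in finish: 20 − 16 = +4 hours.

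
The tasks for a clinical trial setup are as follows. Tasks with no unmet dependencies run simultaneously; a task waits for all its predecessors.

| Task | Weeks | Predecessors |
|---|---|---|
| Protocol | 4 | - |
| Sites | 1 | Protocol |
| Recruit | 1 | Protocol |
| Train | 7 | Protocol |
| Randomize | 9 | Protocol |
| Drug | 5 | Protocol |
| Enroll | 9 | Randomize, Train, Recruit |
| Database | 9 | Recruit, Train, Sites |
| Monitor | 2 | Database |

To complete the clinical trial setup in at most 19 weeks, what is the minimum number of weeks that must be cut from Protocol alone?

Current finish: 22 weeks; target: 19.
Protocol is on every critical path, so each week cut from Protocol cuts the finish by one (this holds down to a finish of 19).
Need 22 − 19 = 3 weeks off Protocol → Protocol becomes 1 week, finish becomes 19.

3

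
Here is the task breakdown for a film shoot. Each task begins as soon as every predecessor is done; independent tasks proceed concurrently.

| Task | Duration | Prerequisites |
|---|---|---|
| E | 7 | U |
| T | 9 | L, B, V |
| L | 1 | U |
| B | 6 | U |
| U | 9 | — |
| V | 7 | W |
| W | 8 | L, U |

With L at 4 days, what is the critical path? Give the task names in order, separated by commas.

U, L, W, V, T

As given, the longest chain is U→L→W→V→T = 9+1+8+7+9 = 34, so the finish is 34 days.
Since L is critical, the +3 change carries straight to that chain (now 37 days).
The critical path is still U→L→W→V→T; finish is now 37 days.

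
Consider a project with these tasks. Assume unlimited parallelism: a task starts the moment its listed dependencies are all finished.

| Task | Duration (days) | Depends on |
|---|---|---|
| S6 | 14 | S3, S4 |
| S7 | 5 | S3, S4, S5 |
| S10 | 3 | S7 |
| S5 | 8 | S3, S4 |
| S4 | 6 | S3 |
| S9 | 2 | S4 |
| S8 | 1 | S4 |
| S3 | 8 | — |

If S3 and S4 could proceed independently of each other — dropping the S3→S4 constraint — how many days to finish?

24

Before: longest chain S3→S4→S5→S7→S10 = 8+6+8+5+3 = 30, finish 30.
Without S3→S4, S4's earliest start moves from 8 to 0.
New critical path: S3→S5→S7→S10 = 8+8+5+3 = 24 ⇒ 24 days.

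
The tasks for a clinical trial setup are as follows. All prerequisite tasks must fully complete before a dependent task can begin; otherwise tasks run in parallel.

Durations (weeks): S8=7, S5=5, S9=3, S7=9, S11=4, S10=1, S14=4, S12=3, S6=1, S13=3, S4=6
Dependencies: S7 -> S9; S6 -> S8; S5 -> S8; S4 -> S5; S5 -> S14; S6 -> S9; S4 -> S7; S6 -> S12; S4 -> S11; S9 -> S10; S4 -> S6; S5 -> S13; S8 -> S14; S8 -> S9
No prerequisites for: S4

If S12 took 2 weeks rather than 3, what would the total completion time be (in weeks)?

22

The binding path is S4→S5→S8→S9→S10 = 6+5+7+3+1 = 22; finish at 22 weeks.
S12 is off the critical path — its longest chain is 10 weeks, giving 12 of slack.
The critical path is still S4→S5→S8→S9→S10; finish is now 22 weeks.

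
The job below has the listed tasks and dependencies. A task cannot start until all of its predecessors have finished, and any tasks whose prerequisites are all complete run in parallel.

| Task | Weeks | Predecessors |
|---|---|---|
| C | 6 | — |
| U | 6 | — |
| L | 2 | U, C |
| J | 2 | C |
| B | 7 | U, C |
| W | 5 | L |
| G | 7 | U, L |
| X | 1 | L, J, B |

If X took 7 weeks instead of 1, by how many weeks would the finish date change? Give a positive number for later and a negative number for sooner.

5

Actual critical path: C→L→G = 6+2+7 = 15 ⇒ 15 weeks.
X has 1 week of float (longest path through it is 14).
The binding chain switches to C→B→X = 6+7+7 = 20; finish 20 weeks.
Change in finish: 20 − 15 = +5 weeks.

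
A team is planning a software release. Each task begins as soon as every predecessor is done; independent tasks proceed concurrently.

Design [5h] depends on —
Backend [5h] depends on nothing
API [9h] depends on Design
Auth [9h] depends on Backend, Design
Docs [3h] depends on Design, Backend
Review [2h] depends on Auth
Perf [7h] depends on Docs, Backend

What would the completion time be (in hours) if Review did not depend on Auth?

15

Original critical path: Design→Auth→Review = 5+9+2 = 16 ⇒ 16 hours.
Without Auth→Review, Review's earliest start moves from 14 to 0.
The longest chain is now Design→Docs→Perf = 5+3+7 = 15, so the plan takes 15 hours.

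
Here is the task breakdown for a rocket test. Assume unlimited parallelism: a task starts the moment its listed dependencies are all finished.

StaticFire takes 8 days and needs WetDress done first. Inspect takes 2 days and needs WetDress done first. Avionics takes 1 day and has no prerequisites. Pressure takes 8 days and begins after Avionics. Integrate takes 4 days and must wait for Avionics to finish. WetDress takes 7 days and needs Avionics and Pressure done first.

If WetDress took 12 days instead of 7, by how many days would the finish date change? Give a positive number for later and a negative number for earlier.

Critical path before the change: Avionics→Pressure→WetDress→StaticFire = 1+8+7+8 = 24 giving 24 days.
WetDress lies on that path, so at 12 days the path becomes 29 days.
The critical path is still Avionics→Pressure→WetDress→StaticFire; finish is now 29 days.
Change in finish: 29 − 24 = +5 days.

5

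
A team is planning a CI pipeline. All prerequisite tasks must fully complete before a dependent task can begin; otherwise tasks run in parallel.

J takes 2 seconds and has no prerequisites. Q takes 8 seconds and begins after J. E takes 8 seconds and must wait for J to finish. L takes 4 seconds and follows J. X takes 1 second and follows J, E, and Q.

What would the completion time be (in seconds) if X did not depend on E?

Before: longest chain J→Q→X = 2+8+1 = 11, finish 11.
Dropping E→X doesn't change X's earliest start (10); another predecessor still binds.
The longest chain is now J→Q→X = 2+8+1 = 11, so the CI pipeline takes 11 seconds.

11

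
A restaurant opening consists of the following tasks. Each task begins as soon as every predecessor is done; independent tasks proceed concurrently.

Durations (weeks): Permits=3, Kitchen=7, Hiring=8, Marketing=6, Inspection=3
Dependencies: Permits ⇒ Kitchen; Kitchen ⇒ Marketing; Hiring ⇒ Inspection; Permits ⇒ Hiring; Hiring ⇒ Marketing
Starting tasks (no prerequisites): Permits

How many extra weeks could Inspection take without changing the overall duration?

3

The longest chain is Permits→Hiring→Marketing = 3+8+6 = 17; overall finish 17 weeks.
Inspection finishes as early as 14 and must finish by 17.
So Inspection can slip 17 − 14 = 3 weeks.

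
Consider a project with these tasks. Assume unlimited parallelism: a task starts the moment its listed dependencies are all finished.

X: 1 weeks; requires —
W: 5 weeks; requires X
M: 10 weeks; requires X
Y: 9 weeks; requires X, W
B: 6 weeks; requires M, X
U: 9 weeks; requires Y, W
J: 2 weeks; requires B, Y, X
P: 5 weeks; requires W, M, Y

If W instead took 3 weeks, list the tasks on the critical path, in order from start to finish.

X, W, Y, U

Baseline: X→W→Y→U = 1+5+9+9 = 24 → 24 weeks.
Since W is critical, the -2 change carries straight to that chain (now 22 weeks).
No other chain overtakes it, so the finish is 22 weeks.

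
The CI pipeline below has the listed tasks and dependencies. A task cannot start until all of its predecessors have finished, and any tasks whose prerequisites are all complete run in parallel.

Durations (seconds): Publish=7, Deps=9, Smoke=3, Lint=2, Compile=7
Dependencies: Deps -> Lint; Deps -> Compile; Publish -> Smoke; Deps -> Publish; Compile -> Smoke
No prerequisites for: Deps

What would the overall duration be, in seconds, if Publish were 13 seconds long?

As given, the longest chain is Deps→Publish→Smoke = 9+7+3 = 19, so the finish is 19 seconds.
Since Publish is critical, the +6 change carries straight to that chain (now 25 seconds).
That remains the longest chain; total 25 seconds.

25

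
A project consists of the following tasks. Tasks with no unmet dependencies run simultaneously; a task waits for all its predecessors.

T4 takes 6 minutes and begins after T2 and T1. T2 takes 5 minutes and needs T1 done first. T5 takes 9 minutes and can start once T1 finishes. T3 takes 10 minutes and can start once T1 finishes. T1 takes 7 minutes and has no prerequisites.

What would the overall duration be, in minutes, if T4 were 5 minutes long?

The binding path is T1→T2→T4 = 7+5+6 = 18; finish at 18 minutes.
T4 lies on that path, so at 5 minutes the path becomes 17 minutes.
That remains the longest chain; total 17 minutes.

17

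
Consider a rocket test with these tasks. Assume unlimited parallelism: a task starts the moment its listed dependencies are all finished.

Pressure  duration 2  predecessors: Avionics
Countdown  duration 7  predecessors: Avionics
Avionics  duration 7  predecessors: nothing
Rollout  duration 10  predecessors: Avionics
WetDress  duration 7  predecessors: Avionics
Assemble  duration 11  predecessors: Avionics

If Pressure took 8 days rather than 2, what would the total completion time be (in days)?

18

Baseline: Avionics→Assemble = 7+11 = 18 → 18 days.
The longest path through Pressure is only 9 days, so Pressure has float 9.
That remains the longest chain; total 18 days.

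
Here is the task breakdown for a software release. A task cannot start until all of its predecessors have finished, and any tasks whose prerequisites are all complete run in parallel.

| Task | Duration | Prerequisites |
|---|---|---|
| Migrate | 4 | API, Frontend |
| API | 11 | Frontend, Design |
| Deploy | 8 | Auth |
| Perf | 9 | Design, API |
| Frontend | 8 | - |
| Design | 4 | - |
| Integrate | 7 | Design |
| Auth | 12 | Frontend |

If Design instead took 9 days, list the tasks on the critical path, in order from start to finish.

Critical path before the change: Frontend→API→Perf = 8+11+9 = 28 giving 28 days.
The longest path through Design is only 24 days, so Design has float 4.
New critical path: Design→API→Perf = 9+11+9 = 29 ⇒ 29 days.

Design, API, Perf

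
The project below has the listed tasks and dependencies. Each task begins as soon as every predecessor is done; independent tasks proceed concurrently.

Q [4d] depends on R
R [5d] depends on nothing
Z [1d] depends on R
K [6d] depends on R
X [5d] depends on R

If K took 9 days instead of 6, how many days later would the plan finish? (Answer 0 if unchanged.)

Actual critical path: R→K = 5+6 = 11 ⇒ 11 days.
Since K is critical, the +3 change carries straight to that chain (now 14 days).
That remains the longest chain; total 14 days.
Change in finish: 14 − 11 = +3 days.

3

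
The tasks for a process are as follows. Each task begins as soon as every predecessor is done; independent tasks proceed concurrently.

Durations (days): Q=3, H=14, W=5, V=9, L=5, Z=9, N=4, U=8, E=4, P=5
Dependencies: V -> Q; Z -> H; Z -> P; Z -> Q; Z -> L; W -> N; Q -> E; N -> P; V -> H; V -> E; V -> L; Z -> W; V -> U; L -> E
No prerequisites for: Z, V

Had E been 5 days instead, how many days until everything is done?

23

As given, the longest chain is Z→W→N→P = 9+5+4+5 = 23, so the finish is 23 days.
E has 5 days of float (longest path through it is 18).
No other chain overtakes it, so the finish is 23 days.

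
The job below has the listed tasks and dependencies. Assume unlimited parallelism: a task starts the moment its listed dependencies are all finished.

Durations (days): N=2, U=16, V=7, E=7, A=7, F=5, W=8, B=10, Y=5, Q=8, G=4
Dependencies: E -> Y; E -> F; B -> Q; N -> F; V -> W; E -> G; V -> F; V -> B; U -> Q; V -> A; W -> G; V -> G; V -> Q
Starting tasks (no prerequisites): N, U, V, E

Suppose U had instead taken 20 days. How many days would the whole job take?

28

Critical path before the change: V→B→Q = 7+10+8 = 25 giving 25 days.
The longest path through U is only 24 days, so U has float 1.
Now U→Q = 20+8 = 28 is longest, so the finish becomes 28 days.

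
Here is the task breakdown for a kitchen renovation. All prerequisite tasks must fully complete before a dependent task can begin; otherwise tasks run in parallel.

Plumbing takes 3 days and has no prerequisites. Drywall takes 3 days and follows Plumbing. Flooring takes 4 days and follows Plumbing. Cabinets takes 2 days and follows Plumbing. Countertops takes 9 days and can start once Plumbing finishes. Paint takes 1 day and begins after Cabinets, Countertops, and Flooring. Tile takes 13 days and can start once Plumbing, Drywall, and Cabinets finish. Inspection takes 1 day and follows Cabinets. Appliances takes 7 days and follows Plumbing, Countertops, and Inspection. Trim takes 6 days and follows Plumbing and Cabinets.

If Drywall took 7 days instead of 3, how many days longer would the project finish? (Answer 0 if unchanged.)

4

Actual critical path: Plumbing→Drywall→Tile = 3+3+13 = 19 ⇒ 19 days.
Since Drywall is critical, the +4 change carries straight to that chain (now 23 days).
The critical path is still Plumbing→Drywall→Tile; finish is now 23 days.
Change in finish: 23 − 19 = +4 days.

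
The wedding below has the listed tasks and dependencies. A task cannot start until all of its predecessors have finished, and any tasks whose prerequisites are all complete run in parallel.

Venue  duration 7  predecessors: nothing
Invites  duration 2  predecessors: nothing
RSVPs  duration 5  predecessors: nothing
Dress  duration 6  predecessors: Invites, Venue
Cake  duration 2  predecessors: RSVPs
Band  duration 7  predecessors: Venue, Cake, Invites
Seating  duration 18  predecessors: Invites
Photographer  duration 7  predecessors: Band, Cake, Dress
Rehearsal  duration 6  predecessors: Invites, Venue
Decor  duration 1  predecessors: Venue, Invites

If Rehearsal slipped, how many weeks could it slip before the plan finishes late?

8

Critical path: Venue→Band→Photographer = 7+7+7 = 21, so the finish is 21 weeks.
The longest chain containing Rehearsal totals 13 weeks.
Float = 21 − 13 = 8.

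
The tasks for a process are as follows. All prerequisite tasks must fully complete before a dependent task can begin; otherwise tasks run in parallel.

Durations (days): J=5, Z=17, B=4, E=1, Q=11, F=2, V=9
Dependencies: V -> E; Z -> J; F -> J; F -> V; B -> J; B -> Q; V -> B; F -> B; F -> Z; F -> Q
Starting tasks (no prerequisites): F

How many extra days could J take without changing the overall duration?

2

F→V→B→Q = 2+9+4+11 = 26 sets the makespan at 26 days.
Longest path through J: 24 days (earliest finish 24, latest finish 26).
Float = 26 − 24 = 2.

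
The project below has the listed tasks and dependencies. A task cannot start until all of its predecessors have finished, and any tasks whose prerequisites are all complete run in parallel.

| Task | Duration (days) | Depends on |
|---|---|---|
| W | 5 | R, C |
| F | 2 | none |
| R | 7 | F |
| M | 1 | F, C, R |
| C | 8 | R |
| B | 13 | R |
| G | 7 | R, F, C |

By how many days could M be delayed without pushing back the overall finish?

F→R→C→G = 2+7+8+7 = 24 sets the makespan at 24 days.
M finishes as early as 18 and must finish by 24.
Float = 24 − 18 = 6.

6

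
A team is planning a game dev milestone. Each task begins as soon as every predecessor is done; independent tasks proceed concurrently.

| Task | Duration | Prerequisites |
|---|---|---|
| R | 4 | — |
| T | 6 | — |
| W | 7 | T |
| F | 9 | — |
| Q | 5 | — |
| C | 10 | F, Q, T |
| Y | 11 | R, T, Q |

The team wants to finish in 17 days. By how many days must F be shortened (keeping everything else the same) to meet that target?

Current finish: 19 days; target: 17.
F is on every critical path, so each day cut from F cuts the finish by one (this holds down to a finish of 17).
Need 19 − 17 = 2 days off F → F becomes 7 days, finish becomes 17.

2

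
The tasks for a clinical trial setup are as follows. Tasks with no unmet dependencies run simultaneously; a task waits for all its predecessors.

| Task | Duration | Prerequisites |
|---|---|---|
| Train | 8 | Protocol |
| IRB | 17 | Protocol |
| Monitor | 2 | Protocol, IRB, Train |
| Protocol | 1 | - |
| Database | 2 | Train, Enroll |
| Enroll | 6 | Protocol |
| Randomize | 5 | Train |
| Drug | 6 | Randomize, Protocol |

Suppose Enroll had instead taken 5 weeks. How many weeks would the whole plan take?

Baseline: Protocol→IRB→Monitor = 1+17+2 = 20 → 20 weeks.
Enroll has 11 weeks of float (longest path through it is 9).
No other chain overtakes it, so the finish is 20 weeks.

20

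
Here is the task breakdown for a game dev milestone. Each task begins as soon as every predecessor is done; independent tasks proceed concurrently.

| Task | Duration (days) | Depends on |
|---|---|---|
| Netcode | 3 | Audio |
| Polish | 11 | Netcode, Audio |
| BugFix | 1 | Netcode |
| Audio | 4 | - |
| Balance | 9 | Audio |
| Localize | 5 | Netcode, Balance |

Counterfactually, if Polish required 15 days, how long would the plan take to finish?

The binding path is Audio→Netcode→Polish = 4+3+11 = 18; finish at 18 days.
Since Polish is critical, the +4 change carries straight to that chain (now 22 days).
The critical path is still Audio→Netcode→Polish; finish is now 22 days.

22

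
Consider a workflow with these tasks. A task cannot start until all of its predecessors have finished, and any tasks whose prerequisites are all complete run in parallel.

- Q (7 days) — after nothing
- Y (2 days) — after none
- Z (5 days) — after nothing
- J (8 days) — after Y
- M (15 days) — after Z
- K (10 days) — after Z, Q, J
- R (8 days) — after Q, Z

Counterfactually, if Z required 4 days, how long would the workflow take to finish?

Critical path before the change: Z→M = 5+15 = 20 giving 20 days.
Since Z is critical, the -1 change carries straight to that chain (now 19 days).
The binding chain switches to Y→J→K = 2+8+10 = 20; finish 20 days.

20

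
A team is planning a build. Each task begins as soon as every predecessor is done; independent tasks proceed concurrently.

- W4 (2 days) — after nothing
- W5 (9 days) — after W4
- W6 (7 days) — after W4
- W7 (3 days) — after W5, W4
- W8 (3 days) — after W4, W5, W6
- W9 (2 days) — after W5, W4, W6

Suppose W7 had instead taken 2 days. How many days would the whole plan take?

14

As given, the longest chain is W4→W5→W7 = 2+9+3 = 14, so the finish is 14 days.
W7 lies on that path, so at 2 days the path becomes 13 days.
The binding chain switches to W4→W5→W8 = 2+9+3 = 14; finish 14 days.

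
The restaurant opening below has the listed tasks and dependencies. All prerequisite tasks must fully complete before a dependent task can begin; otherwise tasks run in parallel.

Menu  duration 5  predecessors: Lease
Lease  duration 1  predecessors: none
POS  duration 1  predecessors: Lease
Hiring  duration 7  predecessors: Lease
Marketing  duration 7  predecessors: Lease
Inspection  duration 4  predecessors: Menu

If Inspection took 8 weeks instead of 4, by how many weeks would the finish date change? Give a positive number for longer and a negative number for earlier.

4

Actual critical path: Lease→Menu→Inspection = 1+5+4 = 10 ⇒ 10 weeks.
Since Inspection is critical, the +4 change carries straight to that chain (now 14 weeks).
No other chain overtakes it, so the finish is 14 weeks.
Change in finish: 14 − 10 = +4 weeks.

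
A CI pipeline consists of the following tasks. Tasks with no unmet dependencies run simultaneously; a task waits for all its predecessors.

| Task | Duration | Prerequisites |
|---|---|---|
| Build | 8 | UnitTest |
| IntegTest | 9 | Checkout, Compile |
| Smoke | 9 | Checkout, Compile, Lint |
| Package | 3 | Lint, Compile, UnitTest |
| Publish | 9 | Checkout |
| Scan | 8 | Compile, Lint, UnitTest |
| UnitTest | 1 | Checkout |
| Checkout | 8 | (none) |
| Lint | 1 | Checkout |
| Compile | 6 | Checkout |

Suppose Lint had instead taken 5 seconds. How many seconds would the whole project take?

Critical path before the change: Checkout→Compile→IntegTest = 8+6+9 = 23 giving 23 seconds.
Lint has 5 seconds of float (longest path through it is 18).
No other chain overtakes it, so the finish is 23 seconds.

23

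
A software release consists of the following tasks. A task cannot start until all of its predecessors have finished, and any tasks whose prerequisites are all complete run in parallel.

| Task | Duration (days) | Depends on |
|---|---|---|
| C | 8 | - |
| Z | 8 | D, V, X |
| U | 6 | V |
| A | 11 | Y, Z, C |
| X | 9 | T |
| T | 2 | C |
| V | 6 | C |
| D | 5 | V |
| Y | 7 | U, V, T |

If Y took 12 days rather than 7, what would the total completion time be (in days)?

43

The binding path is C→V→U→Y→A = 8+6+6+7+11 = 38; finish at 38 days.
Y is on the critical path; changing it to 12 makes that path 43 days.
That remains the longest chain; total 43 days.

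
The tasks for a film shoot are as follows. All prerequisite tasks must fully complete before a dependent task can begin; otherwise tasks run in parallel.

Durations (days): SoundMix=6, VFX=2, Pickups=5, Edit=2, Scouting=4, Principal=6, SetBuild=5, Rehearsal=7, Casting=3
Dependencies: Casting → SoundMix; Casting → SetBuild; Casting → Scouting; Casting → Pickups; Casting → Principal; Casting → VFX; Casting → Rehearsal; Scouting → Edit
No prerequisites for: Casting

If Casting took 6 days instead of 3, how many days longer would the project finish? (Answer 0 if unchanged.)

3

Actual critical path: Casting→Rehearsal = 3+7 = 10 ⇒ 10 days.
Since Casting is critical, the +3 change carries straight to that chain (now 13 days).
The critical path is still Casting→Rehearsal; finish is now 13 days.
Change in finish: 13 − 10 = +3 days.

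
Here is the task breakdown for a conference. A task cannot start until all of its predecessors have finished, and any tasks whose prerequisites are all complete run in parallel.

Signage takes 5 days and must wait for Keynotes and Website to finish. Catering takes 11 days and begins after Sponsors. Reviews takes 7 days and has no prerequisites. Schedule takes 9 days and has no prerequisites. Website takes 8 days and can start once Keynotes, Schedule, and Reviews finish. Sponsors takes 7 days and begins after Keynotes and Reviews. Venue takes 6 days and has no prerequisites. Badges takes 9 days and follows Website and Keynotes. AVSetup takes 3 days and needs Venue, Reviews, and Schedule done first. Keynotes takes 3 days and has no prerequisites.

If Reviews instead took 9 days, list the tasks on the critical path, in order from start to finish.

Reviews, Sponsors, Catering

Critical path before the change: Schedule→Website→Badges = 9+8+9 = 26 giving 26 days.
The longest path through Reviews is only 25 days, so Reviews has float 1.
The binding chain switches to Reviews→Sponsors→Catering = 9+7+11 = 27; finish 27 days.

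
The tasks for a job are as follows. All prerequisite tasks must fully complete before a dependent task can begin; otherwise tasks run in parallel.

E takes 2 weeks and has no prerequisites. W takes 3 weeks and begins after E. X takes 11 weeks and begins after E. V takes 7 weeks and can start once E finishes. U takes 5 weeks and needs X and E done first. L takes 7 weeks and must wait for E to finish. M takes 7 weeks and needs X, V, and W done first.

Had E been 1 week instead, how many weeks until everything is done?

Critical path before the change: E→X→M = 2+11+7 = 20 giving 20 weeks.
Since E is critical, the -1 change carries straight to that chain (now 19 weeks).
No other chain overtakes it, so the finish is 19 weeks.

19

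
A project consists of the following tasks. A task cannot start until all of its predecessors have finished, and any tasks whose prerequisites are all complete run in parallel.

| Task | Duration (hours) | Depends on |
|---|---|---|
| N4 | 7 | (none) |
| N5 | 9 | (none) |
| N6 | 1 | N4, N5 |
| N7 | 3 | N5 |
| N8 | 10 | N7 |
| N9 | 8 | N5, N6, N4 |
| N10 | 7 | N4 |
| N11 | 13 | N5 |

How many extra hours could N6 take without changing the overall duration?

4

Critical path: N5→N7→N8 = 9+3+10 = 22, so the finish is 22 hours.
N6 finishes as early as 10 and must finish by 14.
So N6 can slip 14 − 10 = 4 hours.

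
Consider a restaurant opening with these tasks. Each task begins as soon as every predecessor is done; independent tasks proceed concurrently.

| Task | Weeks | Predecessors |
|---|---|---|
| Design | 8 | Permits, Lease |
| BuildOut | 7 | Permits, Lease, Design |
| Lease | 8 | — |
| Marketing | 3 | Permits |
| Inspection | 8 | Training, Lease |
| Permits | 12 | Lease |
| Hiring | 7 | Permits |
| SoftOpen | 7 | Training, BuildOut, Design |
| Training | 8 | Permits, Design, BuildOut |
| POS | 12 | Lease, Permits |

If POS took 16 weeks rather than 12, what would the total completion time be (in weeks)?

Actual critical path: Lease→Permits→Design→BuildOut→Training→Inspection = 8+12+8+7+8+8 = 51 ⇒ 51 weeks.
POS is off the critical path — its longest chain is 32 weeks, giving 19 of slack.
That remains the longest chain; total 51 weeks.

51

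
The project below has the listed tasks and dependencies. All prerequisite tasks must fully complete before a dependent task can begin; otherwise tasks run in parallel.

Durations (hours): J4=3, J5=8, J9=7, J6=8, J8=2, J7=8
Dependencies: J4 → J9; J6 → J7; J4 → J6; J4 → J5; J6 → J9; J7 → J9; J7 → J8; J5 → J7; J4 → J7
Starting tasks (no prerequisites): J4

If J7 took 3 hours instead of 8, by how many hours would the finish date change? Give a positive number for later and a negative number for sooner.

The binding path is J4→J5→J7→J9 = 3+8+8+7 = 26; finish at 26 hours.
J7 is on the critical path; changing it to 3 makes that path 21 hours.
No other chain overtakes it, so the finish is 21 hours.
Change in finish: 21 − 26 = -5 hours.

-5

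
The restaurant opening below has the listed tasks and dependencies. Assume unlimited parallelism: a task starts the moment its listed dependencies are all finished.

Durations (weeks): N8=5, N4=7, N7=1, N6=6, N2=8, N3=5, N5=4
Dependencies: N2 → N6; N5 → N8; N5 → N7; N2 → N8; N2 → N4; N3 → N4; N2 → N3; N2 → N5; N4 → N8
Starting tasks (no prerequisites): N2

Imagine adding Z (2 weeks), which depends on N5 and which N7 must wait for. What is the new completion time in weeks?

25

Originally the plan takes 25 weeks.
With Z inserted, N7 now waits for max(N5, Z).
New critical path: N2→N3→N4→N8 = 8+5+7+5 = 25 ⇒ 25 weeks.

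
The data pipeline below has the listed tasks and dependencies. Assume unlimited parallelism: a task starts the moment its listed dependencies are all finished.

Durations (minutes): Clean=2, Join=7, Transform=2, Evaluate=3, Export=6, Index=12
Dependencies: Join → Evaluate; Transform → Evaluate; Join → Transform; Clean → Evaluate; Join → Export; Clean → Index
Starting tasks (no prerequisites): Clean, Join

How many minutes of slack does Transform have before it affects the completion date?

2

Clean→Index = 2+12 = 14 sets the makespan at 14 minutes.
Transform finishes as early as 9 and must finish by 11.
So Transform can slip 11 − 9 = 2 minutes.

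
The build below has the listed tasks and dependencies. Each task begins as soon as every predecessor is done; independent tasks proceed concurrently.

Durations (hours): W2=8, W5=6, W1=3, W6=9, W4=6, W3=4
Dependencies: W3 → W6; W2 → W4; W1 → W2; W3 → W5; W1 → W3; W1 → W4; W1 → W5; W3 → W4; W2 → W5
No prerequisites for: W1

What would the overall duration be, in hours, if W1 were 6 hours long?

20

The binding path is W1→W2→W4 = 3+8+6 = 17; finish at 17 hours.
Since W1 is critical, the +3 change carries straight to that chain (now 20 hours).
That remains the longest chain; total 20 hours.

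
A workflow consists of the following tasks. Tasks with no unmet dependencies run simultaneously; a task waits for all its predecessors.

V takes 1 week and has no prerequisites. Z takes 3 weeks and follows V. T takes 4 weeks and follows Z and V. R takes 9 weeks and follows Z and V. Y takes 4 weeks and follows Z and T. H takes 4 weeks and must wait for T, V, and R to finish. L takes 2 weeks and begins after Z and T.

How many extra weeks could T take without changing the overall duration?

Critical path: V→Z→R→H = 1+3+9+4 = 17, so the finish is 17 weeks.
The longest chain containing T totals 12 weeks.
Float = 17 − 12 = 5.

5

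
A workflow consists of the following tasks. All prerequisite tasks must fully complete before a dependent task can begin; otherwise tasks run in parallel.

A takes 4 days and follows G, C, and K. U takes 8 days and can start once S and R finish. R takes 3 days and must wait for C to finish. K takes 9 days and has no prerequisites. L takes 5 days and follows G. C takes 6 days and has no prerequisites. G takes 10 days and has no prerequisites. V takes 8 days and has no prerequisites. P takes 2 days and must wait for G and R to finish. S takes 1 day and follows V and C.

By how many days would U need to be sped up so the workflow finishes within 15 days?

2

Current finish: 17 days; target: 15.
U is on every critical path, so each day cut from U cuts the finish by one (this holds down to a finish of 15).
Need 17 − 15 = 2 days off U → U becomes 6 days, finish becomes 15.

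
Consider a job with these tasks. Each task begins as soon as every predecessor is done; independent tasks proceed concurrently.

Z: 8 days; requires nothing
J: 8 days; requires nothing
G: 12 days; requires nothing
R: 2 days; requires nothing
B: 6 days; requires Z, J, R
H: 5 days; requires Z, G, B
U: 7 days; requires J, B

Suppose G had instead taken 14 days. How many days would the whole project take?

21

As given, the longest chain is Z→B→U = 8+6+7 = 21, so the finish is 21 days.
The longest path through G is only 17 days, so G has float 4.
The critical path is still Z→B→U; finish is now 21 days.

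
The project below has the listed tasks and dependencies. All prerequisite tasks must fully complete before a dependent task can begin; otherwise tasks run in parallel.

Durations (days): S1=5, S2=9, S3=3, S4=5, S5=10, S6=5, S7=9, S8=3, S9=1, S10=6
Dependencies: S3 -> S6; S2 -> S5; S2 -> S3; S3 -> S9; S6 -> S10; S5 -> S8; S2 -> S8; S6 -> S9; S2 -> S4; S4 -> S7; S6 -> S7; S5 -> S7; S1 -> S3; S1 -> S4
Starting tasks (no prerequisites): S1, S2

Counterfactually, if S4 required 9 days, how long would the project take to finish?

Baseline: S2→S5→S7 = 9+10+9 = 28 → 28 days.
The longest path through S4 is only 23 days, so S4 has float 5.
No other chain overtakes it, so the finish is 28 days.

28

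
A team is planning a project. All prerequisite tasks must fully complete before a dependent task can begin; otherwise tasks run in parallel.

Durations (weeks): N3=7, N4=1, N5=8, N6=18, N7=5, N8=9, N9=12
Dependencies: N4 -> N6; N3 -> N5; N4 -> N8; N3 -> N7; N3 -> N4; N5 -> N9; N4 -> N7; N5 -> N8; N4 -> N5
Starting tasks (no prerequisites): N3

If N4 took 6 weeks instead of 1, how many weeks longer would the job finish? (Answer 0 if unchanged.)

5

The binding path is N3→N4→N5→N9 = 7+1+8+12 = 28; finish at 28 weeks.
Since N4 is critical, the +5 change carries straight to that chain (now 33 weeks).
That remains the longest chain; total 33 weeks.
Change in finish: 33 − 28 = +5 weeks.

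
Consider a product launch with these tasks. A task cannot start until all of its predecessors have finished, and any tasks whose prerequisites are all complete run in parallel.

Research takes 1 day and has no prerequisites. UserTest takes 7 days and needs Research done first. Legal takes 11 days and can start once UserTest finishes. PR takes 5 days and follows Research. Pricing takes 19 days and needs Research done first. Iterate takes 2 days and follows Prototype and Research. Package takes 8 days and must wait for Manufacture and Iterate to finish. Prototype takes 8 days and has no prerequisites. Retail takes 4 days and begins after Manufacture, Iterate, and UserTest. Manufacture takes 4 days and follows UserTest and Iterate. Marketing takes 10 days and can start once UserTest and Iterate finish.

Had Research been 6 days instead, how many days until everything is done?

25

Baseline: Prototype→Iterate→Manufacture→Package = 8+2+4+8 = 22 → 22 days.
Research has 2 days of float (longest path through it is 20).
New critical path: Research→UserTest→Manufacture→Package = 6+7+4+8 = 25 ⇒ 25 days.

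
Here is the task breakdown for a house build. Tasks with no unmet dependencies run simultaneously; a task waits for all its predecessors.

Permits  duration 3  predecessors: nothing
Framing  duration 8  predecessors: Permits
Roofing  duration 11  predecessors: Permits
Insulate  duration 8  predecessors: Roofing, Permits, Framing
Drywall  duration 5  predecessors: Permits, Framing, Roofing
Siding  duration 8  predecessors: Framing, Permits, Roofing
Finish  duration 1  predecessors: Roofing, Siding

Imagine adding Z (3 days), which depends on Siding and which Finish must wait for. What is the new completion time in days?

Originally the schedule takes 23 days.
With Z inserted, Finish now waits for max(Roofing, Siding, Z).
New critical path: Permits→Roofing→Siding→Z→Finish = 3+11+8+3+1 = 26 ⇒ 26 days.

26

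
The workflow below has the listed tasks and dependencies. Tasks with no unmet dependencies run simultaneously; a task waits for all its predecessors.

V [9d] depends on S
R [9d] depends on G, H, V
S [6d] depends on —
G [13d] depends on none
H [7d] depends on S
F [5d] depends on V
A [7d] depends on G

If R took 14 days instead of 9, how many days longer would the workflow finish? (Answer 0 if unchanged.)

Critical path before the change: S→V→R = 6+9+9 = 24 giving 24 days.
R lies on that path, so at 14 days the path becomes 29 days.
No other chain overtakes it, so the finish is 29 days.
Change in finish: 29 − 24 = +5 days.

5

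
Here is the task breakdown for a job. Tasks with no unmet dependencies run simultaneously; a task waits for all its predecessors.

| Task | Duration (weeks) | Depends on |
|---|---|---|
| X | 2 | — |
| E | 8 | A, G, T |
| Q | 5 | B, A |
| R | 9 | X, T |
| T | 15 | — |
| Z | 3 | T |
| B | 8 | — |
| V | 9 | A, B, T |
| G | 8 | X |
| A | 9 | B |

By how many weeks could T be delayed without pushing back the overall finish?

Critical path: B→A→V = 8+9+9 = 26, so the finish is 26 weeks.
T finishes as early as 15 and must finish by 17.
So T can slip 17 − 15 = 2 weeks.

2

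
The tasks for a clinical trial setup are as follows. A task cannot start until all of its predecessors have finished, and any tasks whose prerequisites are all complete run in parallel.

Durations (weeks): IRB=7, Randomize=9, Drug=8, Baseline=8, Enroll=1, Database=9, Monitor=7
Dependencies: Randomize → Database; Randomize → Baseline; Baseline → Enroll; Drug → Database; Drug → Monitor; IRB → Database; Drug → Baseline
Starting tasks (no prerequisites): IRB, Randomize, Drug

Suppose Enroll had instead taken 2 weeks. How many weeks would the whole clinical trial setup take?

The binding path is Randomize→Baseline→Enroll = 9+8+1 = 18; finish at 18 weeks.
Enroll is on the critical path; changing it to 2 makes that path 19 weeks.
That remains the longest chain; total 19 weeks.

19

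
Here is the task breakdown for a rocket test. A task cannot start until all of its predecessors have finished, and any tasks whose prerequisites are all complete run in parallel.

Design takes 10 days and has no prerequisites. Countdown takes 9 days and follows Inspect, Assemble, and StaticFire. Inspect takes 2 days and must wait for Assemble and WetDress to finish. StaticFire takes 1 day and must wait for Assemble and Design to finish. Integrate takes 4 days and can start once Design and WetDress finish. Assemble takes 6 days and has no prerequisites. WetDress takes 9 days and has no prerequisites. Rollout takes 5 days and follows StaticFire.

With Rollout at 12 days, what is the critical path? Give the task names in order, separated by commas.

As given, the longest chain is Design→StaticFire→Countdown = 10+1+9 = 20, so the finish is 20 days.
Rollout has 4 days of float (longest path through it is 16).
New critical path: Design→StaticFire→Rollout = 10+1+12 = 23 ⇒ 23 days.

Design, StaticFire, Rollout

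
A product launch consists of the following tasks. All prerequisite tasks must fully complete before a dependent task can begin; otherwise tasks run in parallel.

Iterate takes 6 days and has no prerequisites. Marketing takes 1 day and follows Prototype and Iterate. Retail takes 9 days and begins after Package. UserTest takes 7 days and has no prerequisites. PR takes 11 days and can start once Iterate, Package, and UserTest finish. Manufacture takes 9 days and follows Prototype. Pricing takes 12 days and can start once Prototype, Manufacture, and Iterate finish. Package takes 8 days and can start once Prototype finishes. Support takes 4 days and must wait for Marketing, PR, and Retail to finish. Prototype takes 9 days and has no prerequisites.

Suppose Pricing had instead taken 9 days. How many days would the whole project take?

Critical path before the change: Prototype→Package→PR→Support = 9+8+11+4 = 32 giving 32 days.
Pricing is off the critical path — its longest chain is 30 days, giving 2 of slack.
The critical path is still Prototype→Package→PR→Support; finish is now 32 days.

32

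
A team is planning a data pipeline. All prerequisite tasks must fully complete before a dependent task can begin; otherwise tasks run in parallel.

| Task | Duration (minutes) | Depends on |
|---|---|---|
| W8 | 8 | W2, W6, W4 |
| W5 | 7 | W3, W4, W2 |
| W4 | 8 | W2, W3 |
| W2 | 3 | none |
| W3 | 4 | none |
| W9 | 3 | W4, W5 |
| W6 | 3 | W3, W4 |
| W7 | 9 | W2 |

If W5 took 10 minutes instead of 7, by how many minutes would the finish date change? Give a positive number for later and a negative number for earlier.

2

Baseline: W3→W4→W6→W8 = 4+8+3+8 = 23 → 23 minutes.
The longest path through W5 is only 22 minutes, so W5 has float 1.
Now W3→W4→W5→W9 = 4+8+10+3 = 25 is longest, so the finish becomes 25 minutes.
Change in finish: 25 − 23 = +2 minutes.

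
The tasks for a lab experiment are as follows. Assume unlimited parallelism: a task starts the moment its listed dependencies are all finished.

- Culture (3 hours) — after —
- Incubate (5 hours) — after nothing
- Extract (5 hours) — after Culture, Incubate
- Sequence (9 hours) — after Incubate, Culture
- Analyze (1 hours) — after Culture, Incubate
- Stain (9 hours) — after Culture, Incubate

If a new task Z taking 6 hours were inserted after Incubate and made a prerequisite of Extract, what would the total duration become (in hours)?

Originally the schedule takes 14 hours.
With Z inserted, Extract now waits for max(Culture, Incubate, Z).
New critical path: Incubate→Z→Extract = 5+6+5 = 16 ⇒ 16 hours.

16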